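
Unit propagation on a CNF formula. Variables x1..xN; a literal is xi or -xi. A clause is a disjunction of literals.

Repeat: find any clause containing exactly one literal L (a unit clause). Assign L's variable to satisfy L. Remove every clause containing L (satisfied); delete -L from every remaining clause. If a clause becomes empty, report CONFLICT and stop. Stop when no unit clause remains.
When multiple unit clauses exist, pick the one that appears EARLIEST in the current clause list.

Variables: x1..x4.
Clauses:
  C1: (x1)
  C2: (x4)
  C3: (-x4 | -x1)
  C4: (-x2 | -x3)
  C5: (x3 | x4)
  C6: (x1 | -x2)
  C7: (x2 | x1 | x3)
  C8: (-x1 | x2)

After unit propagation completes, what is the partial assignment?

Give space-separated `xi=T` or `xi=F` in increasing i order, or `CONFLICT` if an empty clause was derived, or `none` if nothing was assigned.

unit clause [1] forces x1=T; simplify:
  drop -1 from [-4, -1] -> [-4]
  drop -1 from [-1, 2] -> [2]
  satisfied 3 clause(s); 5 remain; assigned so far: [1]
unit clause [4] forces x4=T; simplify:
  drop -4 from [-4] -> [] (empty!)
  satisfied 2 clause(s); 3 remain; assigned so far: [1, 4]
CONFLICT (empty clause)

Answer: CONFLICT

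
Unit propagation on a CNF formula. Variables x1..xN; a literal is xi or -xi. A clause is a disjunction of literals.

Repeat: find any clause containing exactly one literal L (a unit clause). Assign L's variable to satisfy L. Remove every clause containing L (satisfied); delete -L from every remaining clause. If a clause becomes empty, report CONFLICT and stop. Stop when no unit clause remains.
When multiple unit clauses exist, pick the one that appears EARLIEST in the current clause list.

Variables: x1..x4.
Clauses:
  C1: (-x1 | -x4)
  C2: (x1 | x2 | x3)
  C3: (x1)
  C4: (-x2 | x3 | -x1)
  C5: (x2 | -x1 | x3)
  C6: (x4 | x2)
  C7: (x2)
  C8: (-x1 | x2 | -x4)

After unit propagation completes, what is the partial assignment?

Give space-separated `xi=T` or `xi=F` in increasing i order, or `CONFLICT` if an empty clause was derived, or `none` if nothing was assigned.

unit clause [1] forces x1=T; simplify:
  drop -1 from [-1, -4] -> [-4]
  drop -1 from [-2, 3, -1] -> [-2, 3]
  drop -1 from [2, -1, 3] -> [2, 3]
  drop -1 from [-1, 2, -4] -> [2, -4]
  satisfied 2 clause(s); 6 remain; assigned so far: [1]
unit clause [-4] forces x4=F; simplify:
  drop 4 from [4, 2] -> [2]
  satisfied 2 clause(s); 4 remain; assigned so far: [1, 4]
unit clause [2] forces x2=T; simplify:
  drop -2 from [-2, 3] -> [3]
  satisfied 3 clause(s); 1 remain; assigned so far: [1, 2, 4]
unit clause [3] forces x3=T; simplify:
  satisfied 1 clause(s); 0 remain; assigned so far: [1, 2, 3, 4]

Answer: x1=T x2=T x3=T x4=F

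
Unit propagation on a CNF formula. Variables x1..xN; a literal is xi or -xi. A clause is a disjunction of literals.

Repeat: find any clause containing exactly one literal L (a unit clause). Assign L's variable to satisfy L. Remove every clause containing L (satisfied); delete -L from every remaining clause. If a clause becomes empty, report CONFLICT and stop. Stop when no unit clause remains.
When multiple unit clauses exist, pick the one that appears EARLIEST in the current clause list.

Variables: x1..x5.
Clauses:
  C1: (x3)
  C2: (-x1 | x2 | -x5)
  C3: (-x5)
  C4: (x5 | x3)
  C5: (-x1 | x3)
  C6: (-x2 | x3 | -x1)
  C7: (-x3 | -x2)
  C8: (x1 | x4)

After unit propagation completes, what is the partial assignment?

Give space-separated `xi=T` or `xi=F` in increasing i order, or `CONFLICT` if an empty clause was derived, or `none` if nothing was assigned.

unit clause [3] forces x3=T; simplify:
  drop -3 from [-3, -2] -> [-2]
  satisfied 4 clause(s); 4 remain; assigned so far: [3]
unit clause [-5] forces x5=F; simplify:
  satisfied 2 clause(s); 2 remain; assigned so far: [3, 5]
unit clause [-2] forces x2=F; simplify:
  satisfied 1 clause(s); 1 remain; assigned so far: [2, 3, 5]

Answer: x2=F x3=T x5=F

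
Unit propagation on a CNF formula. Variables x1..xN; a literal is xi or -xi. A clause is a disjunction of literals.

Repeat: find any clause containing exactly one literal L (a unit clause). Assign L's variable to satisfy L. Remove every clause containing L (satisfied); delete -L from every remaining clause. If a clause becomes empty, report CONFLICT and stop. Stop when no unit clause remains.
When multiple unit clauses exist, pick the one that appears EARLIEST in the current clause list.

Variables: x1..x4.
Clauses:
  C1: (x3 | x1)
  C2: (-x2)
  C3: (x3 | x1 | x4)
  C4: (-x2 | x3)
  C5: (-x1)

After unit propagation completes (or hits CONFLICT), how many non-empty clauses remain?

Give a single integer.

Answer: 0

Derivation:
unit clause [-2] forces x2=F; simplify:
  satisfied 2 clause(s); 3 remain; assigned so far: [2]
unit clause [-1] forces x1=F; simplify:
  drop 1 from [3, 1] -> [3]
  drop 1 from [3, 1, 4] -> [3, 4]
  satisfied 1 clause(s); 2 remain; assigned so far: [1, 2]
unit clause [3] forces x3=T; simplify:
  satisfied 2 clause(s); 0 remain; assigned so far: [1, 2, 3]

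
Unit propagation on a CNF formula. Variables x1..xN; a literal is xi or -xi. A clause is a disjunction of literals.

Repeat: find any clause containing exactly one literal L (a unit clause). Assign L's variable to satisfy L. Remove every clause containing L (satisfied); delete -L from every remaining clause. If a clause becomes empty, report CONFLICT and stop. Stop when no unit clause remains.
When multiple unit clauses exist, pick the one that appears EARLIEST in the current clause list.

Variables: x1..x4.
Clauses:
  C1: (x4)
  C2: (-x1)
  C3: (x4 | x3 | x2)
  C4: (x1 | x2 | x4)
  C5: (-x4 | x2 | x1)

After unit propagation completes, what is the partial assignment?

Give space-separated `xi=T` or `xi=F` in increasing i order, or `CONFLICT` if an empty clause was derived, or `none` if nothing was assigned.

Answer: x1=F x2=T x4=T

Derivation:
unit clause [4] forces x4=T; simplify:
  drop -4 from [-4, 2, 1] -> [2, 1]
  satisfied 3 clause(s); 2 remain; assigned so far: [4]
unit clause [-1] forces x1=F; simplify:
  drop 1 from [2, 1] -> [2]
  satisfied 1 clause(s); 1 remain; assigned so far: [1, 4]
unit clause [2] forces x2=T; simplify:
  satisfied 1 clause(s); 0 remain; assigned so far: [1, 2, 4]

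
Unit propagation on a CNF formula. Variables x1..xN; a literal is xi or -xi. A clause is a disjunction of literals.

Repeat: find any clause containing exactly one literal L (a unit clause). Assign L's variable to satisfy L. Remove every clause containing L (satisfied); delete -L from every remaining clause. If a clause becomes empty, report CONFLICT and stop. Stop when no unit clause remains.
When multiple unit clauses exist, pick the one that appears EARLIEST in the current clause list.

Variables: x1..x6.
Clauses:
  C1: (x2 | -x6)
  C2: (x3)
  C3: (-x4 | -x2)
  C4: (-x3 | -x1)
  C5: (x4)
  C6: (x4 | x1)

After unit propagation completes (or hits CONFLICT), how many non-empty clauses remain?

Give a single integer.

Answer: 0

Derivation:
unit clause [3] forces x3=T; simplify:
  drop -3 from [-3, -1] -> [-1]
  satisfied 1 clause(s); 5 remain; assigned so far: [3]
unit clause [-1] forces x1=F; simplify:
  drop 1 from [4, 1] -> [4]
  satisfied 1 clause(s); 4 remain; assigned so far: [1, 3]
unit clause [4] forces x4=T; simplify:
  drop -4 from [-4, -2] -> [-2]
  satisfied 2 clause(s); 2 remain; assigned so far: [1, 3, 4]
unit clause [-2] forces x2=F; simplify:
  drop 2 from [2, -6] -> [-6]
  satisfied 1 clause(s); 1 remain; assigned so far: [1, 2, 3, 4]
unit clause [-6] forces x6=F; simplify:
  satisfied 1 clause(s); 0 remain; assigned so far: [1, 2, 3, 4, 6]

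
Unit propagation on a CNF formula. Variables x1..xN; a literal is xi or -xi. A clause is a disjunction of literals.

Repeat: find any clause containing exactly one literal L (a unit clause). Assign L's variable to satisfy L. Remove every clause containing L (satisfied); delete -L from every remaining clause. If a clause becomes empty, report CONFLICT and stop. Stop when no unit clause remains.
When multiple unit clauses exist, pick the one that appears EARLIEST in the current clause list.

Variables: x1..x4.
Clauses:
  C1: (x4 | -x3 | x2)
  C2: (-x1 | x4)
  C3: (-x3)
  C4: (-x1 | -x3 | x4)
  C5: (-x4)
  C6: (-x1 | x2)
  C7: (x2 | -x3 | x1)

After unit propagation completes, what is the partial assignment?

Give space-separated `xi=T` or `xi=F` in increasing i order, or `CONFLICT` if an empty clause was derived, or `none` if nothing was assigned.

unit clause [-3] forces x3=F; simplify:
  satisfied 4 clause(s); 3 remain; assigned so far: [3]
unit clause [-4] forces x4=F; simplify:
  drop 4 from [-1, 4] -> [-1]
  satisfied 1 clause(s); 2 remain; assigned so far: [3, 4]
unit clause [-1] forces x1=F; simplify:
  satisfied 2 clause(s); 0 remain; assigned so far: [1, 3, 4]

Answer: x1=F x3=F x4=F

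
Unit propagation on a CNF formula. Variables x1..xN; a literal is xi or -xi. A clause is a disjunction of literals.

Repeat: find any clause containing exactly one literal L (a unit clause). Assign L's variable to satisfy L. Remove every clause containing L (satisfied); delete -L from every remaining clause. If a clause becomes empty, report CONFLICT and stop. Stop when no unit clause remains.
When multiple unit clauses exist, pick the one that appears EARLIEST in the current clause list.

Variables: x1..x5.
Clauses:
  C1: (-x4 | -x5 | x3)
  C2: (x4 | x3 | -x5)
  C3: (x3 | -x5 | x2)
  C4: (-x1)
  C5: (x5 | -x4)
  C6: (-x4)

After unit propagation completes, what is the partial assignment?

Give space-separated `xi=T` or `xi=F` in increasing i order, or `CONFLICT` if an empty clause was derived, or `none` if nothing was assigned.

unit clause [-1] forces x1=F; simplify:
  satisfied 1 clause(s); 5 remain; assigned so far: [1]
unit clause [-4] forces x4=F; simplify:
  drop 4 from [4, 3, -5] -> [3, -5]
  satisfied 3 clause(s); 2 remain; assigned so far: [1, 4]

Answer: x1=F x4=F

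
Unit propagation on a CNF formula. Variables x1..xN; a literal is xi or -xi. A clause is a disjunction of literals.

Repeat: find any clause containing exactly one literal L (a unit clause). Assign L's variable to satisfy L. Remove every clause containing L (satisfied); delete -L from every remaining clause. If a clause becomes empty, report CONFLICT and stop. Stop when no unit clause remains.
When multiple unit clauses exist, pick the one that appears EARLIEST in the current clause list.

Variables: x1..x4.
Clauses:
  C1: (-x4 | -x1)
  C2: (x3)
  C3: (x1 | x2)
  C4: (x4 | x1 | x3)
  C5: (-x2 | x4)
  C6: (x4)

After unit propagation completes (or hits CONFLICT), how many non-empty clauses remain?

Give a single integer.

unit clause [3] forces x3=T; simplify:
  satisfied 2 clause(s); 4 remain; assigned so far: [3]
unit clause [4] forces x4=T; simplify:
  drop -4 from [-4, -1] -> [-1]
  satisfied 2 clause(s); 2 remain; assigned so far: [3, 4]
unit clause [-1] forces x1=F; simplify:
  drop 1 from [1, 2] -> [2]
  satisfied 1 clause(s); 1 remain; assigned so far: [1, 3, 4]
unit clause [2] forces x2=T; simplify:
  satisfied 1 clause(s); 0 remain; assigned so far: [1, 2, 3, 4]

Answer: 0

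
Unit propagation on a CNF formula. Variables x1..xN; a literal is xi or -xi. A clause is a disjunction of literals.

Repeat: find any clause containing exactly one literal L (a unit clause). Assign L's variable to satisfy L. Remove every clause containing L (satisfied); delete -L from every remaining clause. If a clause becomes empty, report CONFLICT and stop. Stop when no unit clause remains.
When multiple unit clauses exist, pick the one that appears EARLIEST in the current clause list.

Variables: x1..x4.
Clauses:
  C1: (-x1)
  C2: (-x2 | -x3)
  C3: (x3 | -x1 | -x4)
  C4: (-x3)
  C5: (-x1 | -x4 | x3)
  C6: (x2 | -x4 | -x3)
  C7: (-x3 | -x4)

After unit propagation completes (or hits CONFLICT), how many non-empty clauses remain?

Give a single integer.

unit clause [-1] forces x1=F; simplify:
  satisfied 3 clause(s); 4 remain; assigned so far: [1]
unit clause [-3] forces x3=F; simplify:
  satisfied 4 clause(s); 0 remain; assigned so far: [1, 3]

Answer: 0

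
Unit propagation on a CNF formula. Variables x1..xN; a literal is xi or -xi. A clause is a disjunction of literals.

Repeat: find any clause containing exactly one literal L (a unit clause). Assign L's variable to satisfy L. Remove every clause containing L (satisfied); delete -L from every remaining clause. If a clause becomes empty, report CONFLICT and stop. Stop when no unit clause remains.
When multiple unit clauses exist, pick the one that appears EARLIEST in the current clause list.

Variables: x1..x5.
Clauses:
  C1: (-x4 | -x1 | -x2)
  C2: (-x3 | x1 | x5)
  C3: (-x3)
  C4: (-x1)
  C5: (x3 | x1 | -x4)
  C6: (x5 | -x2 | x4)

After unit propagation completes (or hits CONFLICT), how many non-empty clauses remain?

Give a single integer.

unit clause [-3] forces x3=F; simplify:
  drop 3 from [3, 1, -4] -> [1, -4]
  satisfied 2 clause(s); 4 remain; assigned so far: [3]
unit clause [-1] forces x1=F; simplify:
  drop 1 from [1, -4] -> [-4]
  satisfied 2 clause(s); 2 remain; assigned so far: [1, 3]
unit clause [-4] forces x4=F; simplify:
  drop 4 from [5, -2, 4] -> [5, -2]
  satisfied 1 clause(s); 1 remain; assigned so far: [1, 3, 4]

Answer: 1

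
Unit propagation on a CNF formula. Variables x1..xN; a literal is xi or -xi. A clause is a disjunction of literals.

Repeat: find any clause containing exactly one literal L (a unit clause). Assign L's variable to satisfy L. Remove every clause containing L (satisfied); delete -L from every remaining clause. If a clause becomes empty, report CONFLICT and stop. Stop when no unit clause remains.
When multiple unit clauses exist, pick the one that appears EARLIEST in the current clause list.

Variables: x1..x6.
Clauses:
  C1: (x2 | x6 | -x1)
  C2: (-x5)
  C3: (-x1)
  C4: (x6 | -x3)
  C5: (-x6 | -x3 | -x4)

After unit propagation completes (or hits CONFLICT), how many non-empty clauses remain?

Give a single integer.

Answer: 2

Derivation:
unit clause [-5] forces x5=F; simplify:
  satisfied 1 clause(s); 4 remain; assigned so far: [5]
unit clause [-1] forces x1=F; simplify:
  satisfied 2 clause(s); 2 remain; assigned so far: [1, 5]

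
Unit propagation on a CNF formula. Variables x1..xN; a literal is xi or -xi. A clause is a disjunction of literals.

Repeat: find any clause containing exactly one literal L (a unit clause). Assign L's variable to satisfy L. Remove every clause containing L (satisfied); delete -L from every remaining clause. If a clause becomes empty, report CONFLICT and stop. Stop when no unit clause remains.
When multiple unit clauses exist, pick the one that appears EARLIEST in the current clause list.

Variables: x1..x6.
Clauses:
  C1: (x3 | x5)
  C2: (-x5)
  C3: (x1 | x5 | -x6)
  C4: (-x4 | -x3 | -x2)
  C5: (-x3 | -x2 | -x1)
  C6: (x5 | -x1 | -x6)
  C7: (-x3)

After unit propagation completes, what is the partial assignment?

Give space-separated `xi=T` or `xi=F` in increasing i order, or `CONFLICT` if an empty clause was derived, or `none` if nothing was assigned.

Answer: CONFLICT

Derivation:
unit clause [-5] forces x5=F; simplify:
  drop 5 from [3, 5] -> [3]
  drop 5 from [1, 5, -6] -> [1, -6]
  drop 5 from [5, -1, -6] -> [-1, -6]
  satisfied 1 clause(s); 6 remain; assigned so far: [5]
unit clause [3] forces x3=T; simplify:
  drop -3 from [-4, -3, -2] -> [-4, -2]
  drop -3 from [-3, -2, -1] -> [-2, -1]
  drop -3 from [-3] -> [] (empty!)
  satisfied 1 clause(s); 5 remain; assigned so far: [3, 5]
CONFLICT (empty clause)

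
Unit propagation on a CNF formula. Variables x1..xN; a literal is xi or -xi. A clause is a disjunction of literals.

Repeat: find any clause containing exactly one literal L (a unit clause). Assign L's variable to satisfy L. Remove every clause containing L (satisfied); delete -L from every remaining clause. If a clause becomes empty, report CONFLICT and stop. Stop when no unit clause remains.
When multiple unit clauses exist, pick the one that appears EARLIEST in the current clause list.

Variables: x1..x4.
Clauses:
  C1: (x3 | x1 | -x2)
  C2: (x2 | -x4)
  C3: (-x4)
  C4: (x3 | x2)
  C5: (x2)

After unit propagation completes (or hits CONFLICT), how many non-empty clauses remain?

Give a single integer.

unit clause [-4] forces x4=F; simplify:
  satisfied 2 clause(s); 3 remain; assigned so far: [4]
unit clause [2] forces x2=T; simplify:
  drop -2 from [3, 1, -2] -> [3, 1]
  satisfied 2 clause(s); 1 remain; assigned so far: [2, 4]

Answer: 1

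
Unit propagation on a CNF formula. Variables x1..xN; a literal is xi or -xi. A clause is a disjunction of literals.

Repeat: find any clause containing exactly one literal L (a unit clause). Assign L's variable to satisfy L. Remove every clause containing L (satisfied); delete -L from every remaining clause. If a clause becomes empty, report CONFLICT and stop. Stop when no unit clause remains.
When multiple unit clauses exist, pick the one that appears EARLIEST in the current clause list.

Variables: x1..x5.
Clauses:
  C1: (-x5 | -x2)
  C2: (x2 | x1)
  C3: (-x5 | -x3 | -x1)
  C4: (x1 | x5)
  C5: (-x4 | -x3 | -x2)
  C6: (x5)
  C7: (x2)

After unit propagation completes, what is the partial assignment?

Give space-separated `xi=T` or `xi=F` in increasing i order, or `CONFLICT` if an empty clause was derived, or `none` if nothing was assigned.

Answer: CONFLICT

Derivation:
unit clause [5] forces x5=T; simplify:
  drop -5 from [-5, -2] -> [-2]
  drop -5 from [-5, -3, -1] -> [-3, -1]
  satisfied 2 clause(s); 5 remain; assigned so far: [5]
unit clause [-2] forces x2=F; simplify:
  drop 2 from [2, 1] -> [1]
  drop 2 from [2] -> [] (empty!)
  satisfied 2 clause(s); 3 remain; assigned so far: [2, 5]
CONFLICT (empty clause)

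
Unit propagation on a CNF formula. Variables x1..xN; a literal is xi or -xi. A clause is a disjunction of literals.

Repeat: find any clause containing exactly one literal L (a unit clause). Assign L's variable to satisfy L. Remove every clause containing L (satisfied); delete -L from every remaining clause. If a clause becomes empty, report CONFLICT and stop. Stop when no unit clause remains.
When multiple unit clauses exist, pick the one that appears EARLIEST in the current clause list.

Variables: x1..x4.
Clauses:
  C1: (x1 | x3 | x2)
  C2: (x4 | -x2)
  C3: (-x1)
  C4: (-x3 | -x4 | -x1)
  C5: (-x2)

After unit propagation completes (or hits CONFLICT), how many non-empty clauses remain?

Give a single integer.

Answer: 0

Derivation:
unit clause [-1] forces x1=F; simplify:
  drop 1 from [1, 3, 2] -> [3, 2]
  satisfied 2 clause(s); 3 remain; assigned so far: [1]
unit clause [-2] forces x2=F; simplify:
  drop 2 from [3, 2] -> [3]
  satisfied 2 clause(s); 1 remain; assigned so far: [1, 2]
unit clause [3] forces x3=T; simplify:
  satisfied 1 clause(s); 0 remain; assigned so far: [1, 2, 3]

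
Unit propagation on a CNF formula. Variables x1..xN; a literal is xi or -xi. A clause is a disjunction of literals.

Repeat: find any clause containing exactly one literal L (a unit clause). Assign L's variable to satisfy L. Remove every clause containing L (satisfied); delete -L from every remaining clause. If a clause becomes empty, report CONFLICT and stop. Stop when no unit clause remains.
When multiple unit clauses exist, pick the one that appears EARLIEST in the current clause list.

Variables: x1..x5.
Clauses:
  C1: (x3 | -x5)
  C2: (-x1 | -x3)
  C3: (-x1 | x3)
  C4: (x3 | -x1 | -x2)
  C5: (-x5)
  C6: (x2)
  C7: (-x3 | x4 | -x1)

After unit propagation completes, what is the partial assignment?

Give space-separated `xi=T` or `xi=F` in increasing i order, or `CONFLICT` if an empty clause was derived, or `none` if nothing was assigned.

unit clause [-5] forces x5=F; simplify:
  satisfied 2 clause(s); 5 remain; assigned so far: [5]
unit clause [2] forces x2=T; simplify:
  drop -2 from [3, -1, -2] -> [3, -1]
  satisfied 1 clause(s); 4 remain; assigned so far: [2, 5]

Answer: x2=T x5=F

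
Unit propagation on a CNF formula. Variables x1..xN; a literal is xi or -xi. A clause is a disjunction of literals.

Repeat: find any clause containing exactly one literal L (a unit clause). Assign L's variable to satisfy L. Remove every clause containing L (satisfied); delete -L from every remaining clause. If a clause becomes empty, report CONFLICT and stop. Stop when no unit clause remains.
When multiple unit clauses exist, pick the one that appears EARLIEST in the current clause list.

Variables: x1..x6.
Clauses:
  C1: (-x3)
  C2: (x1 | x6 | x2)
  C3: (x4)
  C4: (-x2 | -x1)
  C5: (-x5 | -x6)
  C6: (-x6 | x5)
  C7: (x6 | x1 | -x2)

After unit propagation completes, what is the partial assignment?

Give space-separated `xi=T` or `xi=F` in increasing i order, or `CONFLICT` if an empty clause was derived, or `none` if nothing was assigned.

unit clause [-3] forces x3=F; simplify:
  satisfied 1 clause(s); 6 remain; assigned so far: [3]
unit clause [4] forces x4=T; simplify:
  satisfied 1 clause(s); 5 remain; assigned so far: [3, 4]

Answer: x3=F x4=T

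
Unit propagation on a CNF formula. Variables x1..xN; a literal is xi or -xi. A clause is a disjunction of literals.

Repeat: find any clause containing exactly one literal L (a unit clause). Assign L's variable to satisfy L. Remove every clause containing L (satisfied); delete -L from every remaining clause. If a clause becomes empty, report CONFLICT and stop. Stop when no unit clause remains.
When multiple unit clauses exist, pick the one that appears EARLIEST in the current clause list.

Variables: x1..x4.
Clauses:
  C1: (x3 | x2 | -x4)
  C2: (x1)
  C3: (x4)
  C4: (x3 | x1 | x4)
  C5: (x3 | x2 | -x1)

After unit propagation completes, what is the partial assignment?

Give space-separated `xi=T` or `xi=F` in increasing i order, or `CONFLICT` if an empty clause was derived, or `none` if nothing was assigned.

unit clause [1] forces x1=T; simplify:
  drop -1 from [3, 2, -1] -> [3, 2]
  satisfied 2 clause(s); 3 remain; assigned so far: [1]
unit clause [4] forces x4=T; simplify:
  drop -4 from [3, 2, -4] -> [3, 2]
  satisfied 1 clause(s); 2 remain; assigned so far: [1, 4]

Answer: x1=T x4=T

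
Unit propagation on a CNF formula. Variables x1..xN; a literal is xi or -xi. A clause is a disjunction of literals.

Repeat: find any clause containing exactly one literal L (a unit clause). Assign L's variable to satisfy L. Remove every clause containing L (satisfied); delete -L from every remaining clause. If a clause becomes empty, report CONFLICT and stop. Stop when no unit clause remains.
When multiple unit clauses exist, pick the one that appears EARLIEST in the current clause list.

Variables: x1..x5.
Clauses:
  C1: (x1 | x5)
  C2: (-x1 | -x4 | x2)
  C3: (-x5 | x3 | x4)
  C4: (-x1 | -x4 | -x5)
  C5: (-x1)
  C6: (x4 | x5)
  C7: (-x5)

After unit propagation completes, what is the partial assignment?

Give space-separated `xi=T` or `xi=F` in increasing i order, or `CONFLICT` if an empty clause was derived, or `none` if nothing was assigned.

Answer: CONFLICT

Derivation:
unit clause [-1] forces x1=F; simplify:
  drop 1 from [1, 5] -> [5]
  satisfied 3 clause(s); 4 remain; assigned so far: [1]
unit clause [5] forces x5=T; simplify:
  drop -5 from [-5, 3, 4] -> [3, 4]
  drop -5 from [-5] -> [] (empty!)
  satisfied 2 clause(s); 2 remain; assigned so far: [1, 5]
CONFLICT (empty clause)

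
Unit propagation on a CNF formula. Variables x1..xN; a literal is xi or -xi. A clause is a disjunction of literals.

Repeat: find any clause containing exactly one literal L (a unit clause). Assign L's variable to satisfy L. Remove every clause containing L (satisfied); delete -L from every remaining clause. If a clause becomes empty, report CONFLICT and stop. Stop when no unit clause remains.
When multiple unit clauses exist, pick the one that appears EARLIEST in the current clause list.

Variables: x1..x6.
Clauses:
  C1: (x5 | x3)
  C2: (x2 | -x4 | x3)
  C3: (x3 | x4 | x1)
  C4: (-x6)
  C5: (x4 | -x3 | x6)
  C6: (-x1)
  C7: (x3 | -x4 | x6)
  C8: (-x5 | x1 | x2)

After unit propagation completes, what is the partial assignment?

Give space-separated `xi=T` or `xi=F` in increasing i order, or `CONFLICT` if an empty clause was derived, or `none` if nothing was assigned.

Answer: x1=F x6=F

Derivation:
unit clause [-6] forces x6=F; simplify:
  drop 6 from [4, -3, 6] -> [4, -3]
  drop 6 from [3, -4, 6] -> [3, -4]
  satisfied 1 clause(s); 7 remain; assigned so far: [6]
unit clause [-1] forces x1=F; simplify:
  drop 1 from [3, 4, 1] -> [3, 4]
  drop 1 from [-5, 1, 2] -> [-5, 2]
  satisfied 1 clause(s); 6 remain; assigned so far: [1, 6]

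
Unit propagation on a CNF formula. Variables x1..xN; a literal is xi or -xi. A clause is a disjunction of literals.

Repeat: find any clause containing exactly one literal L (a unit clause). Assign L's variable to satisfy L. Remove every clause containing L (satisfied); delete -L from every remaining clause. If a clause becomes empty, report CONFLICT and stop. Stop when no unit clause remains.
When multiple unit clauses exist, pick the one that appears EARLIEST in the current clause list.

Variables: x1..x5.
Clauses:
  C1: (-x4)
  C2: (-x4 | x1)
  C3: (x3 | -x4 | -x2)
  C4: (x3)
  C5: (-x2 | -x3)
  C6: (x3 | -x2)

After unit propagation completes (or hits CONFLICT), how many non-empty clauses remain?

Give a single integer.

unit clause [-4] forces x4=F; simplify:
  satisfied 3 clause(s); 3 remain; assigned so far: [4]
unit clause [3] forces x3=T; simplify:
  drop -3 from [-2, -3] -> [-2]
  satisfied 2 clause(s); 1 remain; assigned so far: [3, 4]
unit clause [-2] forces x2=F; simplify:
  satisfied 1 clause(s); 0 remain; assigned so far: [2, 3, 4]

Answer: 0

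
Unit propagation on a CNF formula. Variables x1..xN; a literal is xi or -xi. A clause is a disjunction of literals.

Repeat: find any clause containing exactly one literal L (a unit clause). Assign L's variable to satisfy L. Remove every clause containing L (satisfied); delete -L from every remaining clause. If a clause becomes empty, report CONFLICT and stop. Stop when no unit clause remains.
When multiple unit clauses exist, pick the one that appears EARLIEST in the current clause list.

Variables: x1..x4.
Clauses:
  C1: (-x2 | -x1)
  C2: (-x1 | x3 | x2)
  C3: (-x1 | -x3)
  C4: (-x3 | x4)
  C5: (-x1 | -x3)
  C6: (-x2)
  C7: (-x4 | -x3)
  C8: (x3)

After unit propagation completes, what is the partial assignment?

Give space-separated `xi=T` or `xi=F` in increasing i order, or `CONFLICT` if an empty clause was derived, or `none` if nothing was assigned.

Answer: CONFLICT

Derivation:
unit clause [-2] forces x2=F; simplify:
  drop 2 from [-1, 3, 2] -> [-1, 3]
  satisfied 2 clause(s); 6 remain; assigned so far: [2]
unit clause [3] forces x3=T; simplify:
  drop -3 from [-1, -3] -> [-1]
  drop -3 from [-3, 4] -> [4]
  drop -3 from [-1, -3] -> [-1]
  drop -3 from [-4, -3] -> [-4]
  satisfied 2 clause(s); 4 remain; assigned so far: [2, 3]
unit clause [-1] forces x1=F; simplify:
  satisfied 2 clause(s); 2 remain; assigned so far: [1, 2, 3]
unit clause [4] forces x4=T; simplify:
  drop -4 from [-4] -> [] (empty!)
  satisfied 1 clause(s); 1 remain; assigned so far: [1, 2, 3, 4]
CONFLICT (empty clause)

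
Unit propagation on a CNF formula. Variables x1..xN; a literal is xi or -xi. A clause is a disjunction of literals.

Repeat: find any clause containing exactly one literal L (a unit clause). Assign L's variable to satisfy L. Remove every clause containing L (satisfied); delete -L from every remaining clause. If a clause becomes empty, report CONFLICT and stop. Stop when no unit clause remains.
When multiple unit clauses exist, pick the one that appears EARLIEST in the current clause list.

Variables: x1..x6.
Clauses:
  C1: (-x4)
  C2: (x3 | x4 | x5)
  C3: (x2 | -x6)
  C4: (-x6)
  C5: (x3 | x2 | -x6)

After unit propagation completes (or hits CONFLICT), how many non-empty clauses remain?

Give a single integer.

unit clause [-4] forces x4=F; simplify:
  drop 4 from [3, 4, 5] -> [3, 5]
  satisfied 1 clause(s); 4 remain; assigned so far: [4]
unit clause [-6] forces x6=F; simplify:
  satisfied 3 clause(s); 1 remain; assigned so far: [4, 6]

Answer: 1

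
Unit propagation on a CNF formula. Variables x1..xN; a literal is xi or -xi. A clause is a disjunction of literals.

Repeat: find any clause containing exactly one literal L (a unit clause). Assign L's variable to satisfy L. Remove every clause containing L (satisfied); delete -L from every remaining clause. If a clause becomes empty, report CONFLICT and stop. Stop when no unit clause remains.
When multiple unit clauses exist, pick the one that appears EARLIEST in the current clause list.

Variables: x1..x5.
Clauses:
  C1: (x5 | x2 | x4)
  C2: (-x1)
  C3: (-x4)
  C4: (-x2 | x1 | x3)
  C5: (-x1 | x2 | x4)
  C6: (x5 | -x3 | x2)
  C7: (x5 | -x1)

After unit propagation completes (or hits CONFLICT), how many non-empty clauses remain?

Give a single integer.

unit clause [-1] forces x1=F; simplify:
  drop 1 from [-2, 1, 3] -> [-2, 3]
  satisfied 3 clause(s); 4 remain; assigned so far: [1]
unit clause [-4] forces x4=F; simplify:
  drop 4 from [5, 2, 4] -> [5, 2]
  satisfied 1 clause(s); 3 remain; assigned so far: [1, 4]

Answer: 3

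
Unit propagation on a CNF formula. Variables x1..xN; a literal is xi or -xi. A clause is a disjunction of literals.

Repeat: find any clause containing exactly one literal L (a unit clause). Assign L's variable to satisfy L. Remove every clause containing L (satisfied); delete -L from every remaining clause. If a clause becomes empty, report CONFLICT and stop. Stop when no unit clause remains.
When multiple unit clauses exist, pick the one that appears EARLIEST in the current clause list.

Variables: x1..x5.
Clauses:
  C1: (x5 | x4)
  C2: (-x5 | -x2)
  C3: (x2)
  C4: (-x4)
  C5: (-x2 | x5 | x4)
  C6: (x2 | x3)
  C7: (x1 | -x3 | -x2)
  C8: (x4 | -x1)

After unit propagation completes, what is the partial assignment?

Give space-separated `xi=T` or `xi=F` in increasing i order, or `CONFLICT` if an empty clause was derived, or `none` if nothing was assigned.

Answer: CONFLICT

Derivation:
unit clause [2] forces x2=T; simplify:
  drop -2 from [-5, -2] -> [-5]
  drop -2 from [-2, 5, 4] -> [5, 4]
  drop -2 from [1, -3, -2] -> [1, -3]
  satisfied 2 clause(s); 6 remain; assigned so far: [2]
unit clause [-5] forces x5=F; simplify:
  drop 5 from [5, 4] -> [4]
  drop 5 from [5, 4] -> [4]
  satisfied 1 clause(s); 5 remain; assigned so far: [2, 5]
unit clause [4] forces x4=T; simplify:
  drop -4 from [-4] -> [] (empty!)
  satisfied 3 clause(s); 2 remain; assigned so far: [2, 4, 5]
CONFLICT (empty clause)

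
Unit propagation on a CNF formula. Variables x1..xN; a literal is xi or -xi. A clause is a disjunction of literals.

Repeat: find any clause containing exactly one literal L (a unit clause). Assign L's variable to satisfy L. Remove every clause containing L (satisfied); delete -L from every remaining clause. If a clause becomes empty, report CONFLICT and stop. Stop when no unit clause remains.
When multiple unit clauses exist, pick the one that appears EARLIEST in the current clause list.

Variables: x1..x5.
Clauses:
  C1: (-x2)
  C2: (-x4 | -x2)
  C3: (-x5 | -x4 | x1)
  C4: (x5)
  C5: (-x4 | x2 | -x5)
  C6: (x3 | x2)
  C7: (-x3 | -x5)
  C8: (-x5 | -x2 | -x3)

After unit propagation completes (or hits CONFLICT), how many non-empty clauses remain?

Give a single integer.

Answer: 0

Derivation:
unit clause [-2] forces x2=F; simplify:
  drop 2 from [-4, 2, -5] -> [-4, -5]
  drop 2 from [3, 2] -> [3]
  satisfied 3 clause(s); 5 remain; assigned so far: [2]
unit clause [5] forces x5=T; simplify:
  drop -5 from [-5, -4, 1] -> [-4, 1]
  drop -5 from [-4, -5] -> [-4]
  drop -5 from [-3, -5] -> [-3]
  satisfied 1 clause(s); 4 remain; assigned so far: [2, 5]
unit clause [-4] forces x4=F; simplify:
  satisfied 2 clause(s); 2 remain; assigned so far: [2, 4, 5]
unit clause [3] forces x3=T; simplify:
  drop -3 from [-3] -> [] (empty!)
  satisfied 1 clause(s); 1 remain; assigned so far: [2, 3, 4, 5]
CONFLICT (empty clause)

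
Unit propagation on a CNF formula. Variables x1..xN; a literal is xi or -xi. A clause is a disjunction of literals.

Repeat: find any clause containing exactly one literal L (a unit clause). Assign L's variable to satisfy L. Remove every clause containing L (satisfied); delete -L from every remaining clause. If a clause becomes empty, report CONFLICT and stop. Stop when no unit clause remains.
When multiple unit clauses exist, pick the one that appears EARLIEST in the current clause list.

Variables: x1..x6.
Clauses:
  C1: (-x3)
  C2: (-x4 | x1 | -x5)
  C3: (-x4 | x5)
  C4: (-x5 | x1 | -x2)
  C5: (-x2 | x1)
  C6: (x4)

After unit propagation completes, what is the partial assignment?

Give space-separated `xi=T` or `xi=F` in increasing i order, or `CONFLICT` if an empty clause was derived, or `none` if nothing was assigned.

unit clause [-3] forces x3=F; simplify:
  satisfied 1 clause(s); 5 remain; assigned so far: [3]
unit clause [4] forces x4=T; simplify:
  drop -4 from [-4, 1, -5] -> [1, -5]
  drop -4 from [-4, 5] -> [5]
  satisfied 1 clause(s); 4 remain; assigned so far: [3, 4]
unit clause [5] forces x5=T; simplify:
  drop -5 from [1, -5] -> [1]
  drop -5 from [-5, 1, -2] -> [1, -2]
  satisfied 1 clause(s); 3 remain; assigned so far: [3, 4, 5]
unit clause [1] forces x1=T; simplify:
  satisfied 3 clause(s); 0 remain; assigned so far: [1, 3, 4, 5]

Answer: x1=T x3=F x4=T x5=T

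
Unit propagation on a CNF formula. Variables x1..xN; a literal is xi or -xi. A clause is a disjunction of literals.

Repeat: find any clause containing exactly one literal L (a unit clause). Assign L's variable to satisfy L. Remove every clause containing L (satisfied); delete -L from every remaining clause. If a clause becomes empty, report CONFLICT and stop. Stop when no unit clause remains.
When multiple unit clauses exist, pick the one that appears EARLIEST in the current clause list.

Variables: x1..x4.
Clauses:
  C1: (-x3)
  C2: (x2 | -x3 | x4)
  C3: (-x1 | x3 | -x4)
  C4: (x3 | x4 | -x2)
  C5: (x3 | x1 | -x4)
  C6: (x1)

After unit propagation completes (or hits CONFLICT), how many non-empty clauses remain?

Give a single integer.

Answer: 0

Derivation:
unit clause [-3] forces x3=F; simplify:
  drop 3 from [-1, 3, -4] -> [-1, -4]
  drop 3 from [3, 4, -2] -> [4, -2]
  drop 3 from [3, 1, -4] -> [1, -4]
  satisfied 2 clause(s); 4 remain; assigned so far: [3]
unit clause [1] forces x1=T; simplify:
  drop -1 from [-1, -4] -> [-4]
  satisfied 2 clause(s); 2 remain; assigned so far: [1, 3]
unit clause [-4] forces x4=F; simplify:
  drop 4 from [4, -2] -> [-2]
  satisfied 1 clause(s); 1 remain; assigned so far: [1, 3, 4]
unit clause [-2] forces x2=F; simplify:
  satisfied 1 clause(s); 0 remain; assigned so far: [1, 2, 3, 4]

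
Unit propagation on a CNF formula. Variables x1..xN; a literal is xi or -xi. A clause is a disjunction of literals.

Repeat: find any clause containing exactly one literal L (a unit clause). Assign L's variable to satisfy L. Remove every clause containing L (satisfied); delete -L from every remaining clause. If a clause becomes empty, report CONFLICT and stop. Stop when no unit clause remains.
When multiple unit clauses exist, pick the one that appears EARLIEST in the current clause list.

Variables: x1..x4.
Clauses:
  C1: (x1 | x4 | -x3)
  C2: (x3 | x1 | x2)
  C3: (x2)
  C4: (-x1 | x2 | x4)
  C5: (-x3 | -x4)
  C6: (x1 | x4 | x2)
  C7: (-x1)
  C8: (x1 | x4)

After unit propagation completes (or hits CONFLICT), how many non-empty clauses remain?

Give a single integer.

unit clause [2] forces x2=T; simplify:
  satisfied 4 clause(s); 4 remain; assigned so far: [2]
unit clause [-1] forces x1=F; simplify:
  drop 1 from [1, 4, -3] -> [4, -3]
  drop 1 from [1, 4] -> [4]
  satisfied 1 clause(s); 3 remain; assigned so far: [1, 2]
unit clause [4] forces x4=T; simplify:
  drop -4 from [-3, -4] -> [-3]
  satisfied 2 clause(s); 1 remain; assigned so far: [1, 2, 4]
unit clause [-3] forces x3=F; simplify:
  satisfied 1 clause(s); 0 remain; assigned so far: [1, 2, 3, 4]

Answer: 0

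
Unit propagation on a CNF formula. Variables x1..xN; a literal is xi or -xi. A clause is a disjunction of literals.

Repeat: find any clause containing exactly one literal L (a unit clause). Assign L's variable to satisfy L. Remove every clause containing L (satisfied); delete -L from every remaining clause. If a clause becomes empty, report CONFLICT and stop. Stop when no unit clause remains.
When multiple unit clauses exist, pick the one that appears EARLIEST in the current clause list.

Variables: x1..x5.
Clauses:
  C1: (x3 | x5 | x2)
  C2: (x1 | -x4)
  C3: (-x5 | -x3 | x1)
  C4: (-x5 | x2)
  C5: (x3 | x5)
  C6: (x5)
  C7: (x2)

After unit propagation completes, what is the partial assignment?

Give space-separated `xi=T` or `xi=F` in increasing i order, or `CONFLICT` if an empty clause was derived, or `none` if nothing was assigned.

Answer: x2=T x5=T

Derivation:
unit clause [5] forces x5=T; simplify:
  drop -5 from [-5, -3, 1] -> [-3, 1]
  drop -5 from [-5, 2] -> [2]
  satisfied 3 clause(s); 4 remain; assigned so far: [5]
unit clause [2] forces x2=T; simplify:
  satisfied 2 clause(s); 2 remain; assigned so far: [2, 5]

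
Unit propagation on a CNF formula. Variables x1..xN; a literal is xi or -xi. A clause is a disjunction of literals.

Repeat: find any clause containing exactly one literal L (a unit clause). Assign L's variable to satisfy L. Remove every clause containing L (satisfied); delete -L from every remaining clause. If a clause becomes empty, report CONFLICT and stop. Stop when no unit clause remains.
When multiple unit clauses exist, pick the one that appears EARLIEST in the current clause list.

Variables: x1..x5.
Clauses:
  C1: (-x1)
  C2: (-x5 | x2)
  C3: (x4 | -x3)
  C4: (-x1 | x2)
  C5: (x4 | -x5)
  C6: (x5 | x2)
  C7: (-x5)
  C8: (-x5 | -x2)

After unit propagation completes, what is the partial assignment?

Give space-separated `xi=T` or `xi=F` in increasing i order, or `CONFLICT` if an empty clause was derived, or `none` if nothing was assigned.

Answer: x1=F x2=T x5=F

Derivation:
unit clause [-1] forces x1=F; simplify:
  satisfied 2 clause(s); 6 remain; assigned so far: [1]
unit clause [-5] forces x5=F; simplify:
  drop 5 from [5, 2] -> [2]
  satisfied 4 clause(s); 2 remain; assigned so far: [1, 5]
unit clause [2] forces x2=T; simplify:
  satisfied 1 clause(s); 1 remain; assigned so far: [1, 2, 5]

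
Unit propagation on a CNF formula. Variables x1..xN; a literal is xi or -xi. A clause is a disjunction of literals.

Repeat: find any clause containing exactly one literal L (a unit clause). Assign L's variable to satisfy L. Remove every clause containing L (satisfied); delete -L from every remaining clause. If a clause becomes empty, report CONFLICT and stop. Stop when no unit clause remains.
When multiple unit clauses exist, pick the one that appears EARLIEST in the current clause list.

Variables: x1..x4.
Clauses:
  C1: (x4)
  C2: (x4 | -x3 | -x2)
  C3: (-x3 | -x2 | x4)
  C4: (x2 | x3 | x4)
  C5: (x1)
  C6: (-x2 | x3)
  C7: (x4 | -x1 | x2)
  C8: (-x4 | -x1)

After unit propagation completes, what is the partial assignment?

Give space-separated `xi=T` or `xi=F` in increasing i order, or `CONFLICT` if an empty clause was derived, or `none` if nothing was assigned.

Answer: CONFLICT

Derivation:
unit clause [4] forces x4=T; simplify:
  drop -4 from [-4, -1] -> [-1]
  satisfied 5 clause(s); 3 remain; assigned so far: [4]
unit clause [1] forces x1=T; simplify:
  drop -1 from [-1] -> [] (empty!)
  satisfied 1 clause(s); 2 remain; assigned so far: [1, 4]
CONFLICT (empty clause)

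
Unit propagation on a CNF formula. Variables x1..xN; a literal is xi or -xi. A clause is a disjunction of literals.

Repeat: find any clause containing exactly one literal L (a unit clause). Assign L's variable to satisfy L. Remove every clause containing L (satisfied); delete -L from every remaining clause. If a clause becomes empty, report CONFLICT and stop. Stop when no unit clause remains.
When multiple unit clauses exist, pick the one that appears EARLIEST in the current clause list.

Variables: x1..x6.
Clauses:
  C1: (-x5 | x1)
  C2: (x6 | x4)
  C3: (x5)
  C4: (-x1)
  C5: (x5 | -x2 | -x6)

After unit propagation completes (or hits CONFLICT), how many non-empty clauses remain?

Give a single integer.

unit clause [5] forces x5=T; simplify:
  drop -5 from [-5, 1] -> [1]
  satisfied 2 clause(s); 3 remain; assigned so far: [5]
unit clause [1] forces x1=T; simplify:
  drop -1 from [-1] -> [] (empty!)
  satisfied 1 clause(s); 2 remain; assigned so far: [1, 5]
CONFLICT (empty clause)

Answer: 1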